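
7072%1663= 420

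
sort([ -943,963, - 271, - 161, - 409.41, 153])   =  [ - 943, - 409.41, - 271, - 161, 153, 963]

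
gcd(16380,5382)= 234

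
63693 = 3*21231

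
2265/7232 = 2265/7232 = 0.31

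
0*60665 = 0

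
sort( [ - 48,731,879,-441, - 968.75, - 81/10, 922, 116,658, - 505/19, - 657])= [ - 968.75 , - 657,-441 , - 48, - 505/19, - 81/10, 116,658,731,  879, 922 ]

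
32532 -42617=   -  10085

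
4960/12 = 1240/3 = 413.33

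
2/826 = 1/413= 0.00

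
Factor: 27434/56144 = 43/88 = 2^(  -  3 )*11^ ( - 1)*43^1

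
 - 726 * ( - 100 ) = 72600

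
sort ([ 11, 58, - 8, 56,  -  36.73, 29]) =[ - 36.73, - 8 , 11, 29, 56 , 58 ]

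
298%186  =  112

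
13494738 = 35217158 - 21722420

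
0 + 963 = 963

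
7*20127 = 140889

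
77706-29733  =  47973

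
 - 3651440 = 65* ( -56176)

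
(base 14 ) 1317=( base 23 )67I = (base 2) 110100011001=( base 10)3353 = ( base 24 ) 5jh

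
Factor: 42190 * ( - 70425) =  - 2^1* 3^2*5^3 * 313^1*4219^1  =  - 2971230750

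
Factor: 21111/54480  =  31/80 = 2^ (  -  4) * 5^(  -  1)*31^1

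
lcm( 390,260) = 780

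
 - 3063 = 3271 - 6334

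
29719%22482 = 7237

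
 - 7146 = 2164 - 9310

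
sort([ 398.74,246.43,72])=[ 72, 246.43, 398.74] 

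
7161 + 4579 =11740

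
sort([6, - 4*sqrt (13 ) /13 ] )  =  [ - 4 * sqrt( 13 )/13,6]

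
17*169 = 2873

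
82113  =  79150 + 2963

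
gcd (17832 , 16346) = 1486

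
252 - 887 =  - 635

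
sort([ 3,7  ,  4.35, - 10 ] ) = [ - 10, 3,4.35,  7]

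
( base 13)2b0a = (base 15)1cc8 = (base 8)14167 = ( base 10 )6263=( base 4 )1201313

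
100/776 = 25/194 = 0.13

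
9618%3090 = 348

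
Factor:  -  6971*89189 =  - 621736519 = -  6971^1 * 89189^1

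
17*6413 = 109021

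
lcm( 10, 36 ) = 180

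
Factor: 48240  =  2^4 * 3^2*5^1*67^1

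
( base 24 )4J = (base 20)5f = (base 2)1110011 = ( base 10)115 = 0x73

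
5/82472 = 5/82472 = 0.00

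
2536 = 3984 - 1448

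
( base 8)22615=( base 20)140D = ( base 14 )3709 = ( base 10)9613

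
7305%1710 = 465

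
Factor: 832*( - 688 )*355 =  - 203207680 = - 2^10*5^1*13^1* 43^1*71^1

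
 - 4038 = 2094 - 6132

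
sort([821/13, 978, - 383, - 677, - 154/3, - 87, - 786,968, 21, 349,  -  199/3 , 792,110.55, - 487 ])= [ - 786, - 677, - 487,-383, - 87, - 199/3,-154/3,21, 821/13, 110.55, 349, 792,968, 978] 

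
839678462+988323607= 1828002069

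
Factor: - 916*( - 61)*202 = 11286952 = 2^3* 61^1 *101^1*229^1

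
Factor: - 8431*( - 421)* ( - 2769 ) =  - 9828429819 = -3^1*13^1*71^1*421^1 * 8431^1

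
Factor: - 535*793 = - 424255  =  -  5^1*13^1*61^1*107^1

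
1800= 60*30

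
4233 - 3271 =962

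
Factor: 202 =2^1 *101^1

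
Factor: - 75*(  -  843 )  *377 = 3^2*5^2*13^1 * 29^1*281^1 = 23835825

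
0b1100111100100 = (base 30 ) 7AS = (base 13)302b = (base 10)6628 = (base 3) 100002111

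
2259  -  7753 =-5494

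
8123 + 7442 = 15565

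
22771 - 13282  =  9489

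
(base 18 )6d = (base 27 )4d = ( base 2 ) 1111001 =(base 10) 121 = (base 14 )89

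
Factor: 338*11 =3718 = 2^1*11^1*13^2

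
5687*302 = 1717474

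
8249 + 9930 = 18179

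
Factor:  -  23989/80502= - 2^ ( - 1 )*3^ ( - 1)*7^1*23^1*149^1*13417^( - 1 )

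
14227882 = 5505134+8722748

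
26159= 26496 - 337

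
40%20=0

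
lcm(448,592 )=16576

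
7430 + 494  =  7924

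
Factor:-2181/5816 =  -3/8 = -2^( - 3)*3^1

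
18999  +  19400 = 38399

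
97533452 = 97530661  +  2791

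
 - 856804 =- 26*32954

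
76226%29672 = 16882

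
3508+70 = 3578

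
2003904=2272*882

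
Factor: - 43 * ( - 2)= 2^1*43^1 = 86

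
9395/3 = 9395/3 = 3131.67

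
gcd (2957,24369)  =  1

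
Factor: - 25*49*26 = -31850= - 2^1*5^2* 7^2*13^1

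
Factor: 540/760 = 2^(-1)*3^3*19^ ( - 1 )= 27/38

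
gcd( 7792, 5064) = 8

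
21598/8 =10799/4 = 2699.75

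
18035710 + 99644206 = 117679916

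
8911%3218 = 2475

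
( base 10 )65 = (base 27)2b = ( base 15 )45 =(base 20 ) 35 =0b1000001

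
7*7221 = 50547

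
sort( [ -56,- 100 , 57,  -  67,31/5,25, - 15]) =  [-100, -67, - 56,  -  15,31/5,25 , 57]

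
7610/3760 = 2  +  9/376 = 2.02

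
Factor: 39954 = 2^1*3^1*6659^1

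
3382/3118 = 1  +  132/1559 =1.08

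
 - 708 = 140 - 848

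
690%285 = 120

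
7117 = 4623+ 2494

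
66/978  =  11/163 = 0.07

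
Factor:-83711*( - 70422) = 5895096042 = 2^1*3^1*11^2*97^2*863^1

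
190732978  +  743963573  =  934696551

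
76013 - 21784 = 54229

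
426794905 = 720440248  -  293645343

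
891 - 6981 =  - 6090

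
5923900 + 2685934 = 8609834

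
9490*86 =816140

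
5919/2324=2 + 1271/2324 = 2.55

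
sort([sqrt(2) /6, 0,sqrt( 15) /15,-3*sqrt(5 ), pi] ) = [ - 3*sqrt( 5 ), 0, sqrt ( 2 )/6, sqrt(15 ) /15, pi]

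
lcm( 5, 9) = 45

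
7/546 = 1/78 = 0.01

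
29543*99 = 2924757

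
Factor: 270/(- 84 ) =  - 2^( - 1)*3^2*5^1*7^( - 1) = - 45/14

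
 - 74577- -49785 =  - 24792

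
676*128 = 86528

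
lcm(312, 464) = 18096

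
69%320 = 69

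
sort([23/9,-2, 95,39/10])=[ - 2, 23/9, 39/10,95]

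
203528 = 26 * 7828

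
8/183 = 8/183= 0.04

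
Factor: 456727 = 456727^1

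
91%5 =1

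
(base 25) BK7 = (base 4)1303112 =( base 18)14E2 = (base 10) 7382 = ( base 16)1CD6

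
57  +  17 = 74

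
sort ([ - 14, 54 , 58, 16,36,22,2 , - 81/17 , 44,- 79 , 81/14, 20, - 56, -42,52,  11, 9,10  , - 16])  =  [-79 , - 56 , - 42,  -  16,-14, - 81/17,2, 81/14 , 9, 10,11,16,20,22, 36,44, 52, 54, 58]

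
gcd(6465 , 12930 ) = 6465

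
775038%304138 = 166762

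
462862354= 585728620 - 122866266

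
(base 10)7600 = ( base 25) C40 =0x1db0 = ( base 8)16660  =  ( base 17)1951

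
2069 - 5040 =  - 2971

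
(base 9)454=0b101110101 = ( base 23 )g5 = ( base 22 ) gl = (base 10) 373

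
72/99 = 8/11= 0.73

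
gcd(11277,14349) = 3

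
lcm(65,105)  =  1365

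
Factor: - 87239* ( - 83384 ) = 7274336776 = 2^3*7^1* 23^1*1489^1* 3793^1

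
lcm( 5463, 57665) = 518985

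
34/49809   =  34/49809 = 0.00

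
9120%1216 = 608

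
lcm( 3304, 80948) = 161896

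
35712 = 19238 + 16474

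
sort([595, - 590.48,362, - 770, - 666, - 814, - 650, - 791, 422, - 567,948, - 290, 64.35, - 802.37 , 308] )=[-814, - 802.37, - 791, - 770 , - 666, - 650, - 590.48, - 567, - 290  ,  64.35,  308, 362, 422,595, 948]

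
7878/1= 7878 = 7878.00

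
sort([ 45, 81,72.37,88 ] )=[45, 72.37 , 81,88] 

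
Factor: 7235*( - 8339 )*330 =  - 19909779450  =  -2^1*3^1*5^2*11^1*31^1 * 269^1*1447^1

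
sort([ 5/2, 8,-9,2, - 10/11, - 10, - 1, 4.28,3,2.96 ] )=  [ - 10, - 9 , - 1, - 10/11,2,5/2,2.96,3 , 4.28,8] 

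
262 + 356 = 618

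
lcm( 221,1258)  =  16354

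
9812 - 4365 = 5447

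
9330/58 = 160 + 25/29 = 160.86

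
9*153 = 1377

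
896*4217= 3778432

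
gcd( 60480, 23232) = 192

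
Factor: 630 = 2^1*3^2*5^1*7^1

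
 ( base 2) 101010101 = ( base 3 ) 110122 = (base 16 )155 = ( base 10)341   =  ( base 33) ab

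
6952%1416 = 1288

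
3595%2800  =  795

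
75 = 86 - 11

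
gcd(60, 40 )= 20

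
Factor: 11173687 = 7^1*491^1*3251^1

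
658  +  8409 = 9067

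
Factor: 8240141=7^1* 13^1*23^1 * 31^1*127^1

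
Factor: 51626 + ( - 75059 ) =  -  3^1*73^1*107^1  =  - 23433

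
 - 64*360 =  - 23040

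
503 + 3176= 3679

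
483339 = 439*1101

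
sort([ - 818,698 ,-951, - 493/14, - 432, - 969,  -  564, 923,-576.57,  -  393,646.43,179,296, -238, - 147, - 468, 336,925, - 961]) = [ -969  , - 961, - 951, - 818, - 576.57, - 564, - 468, - 432, -393, - 238, - 147,- 493/14,179,296,  336,646.43  ,  698,  923,  925]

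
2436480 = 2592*940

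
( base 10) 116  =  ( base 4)1310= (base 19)62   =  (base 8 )164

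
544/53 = 544/53=10.26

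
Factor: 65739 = 3^1  *17^1 * 1289^1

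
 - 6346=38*(-167) 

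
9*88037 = 792333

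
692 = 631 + 61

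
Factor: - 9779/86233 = - 11/97  =  -11^1 * 97^( -1 )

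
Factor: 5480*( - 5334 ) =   -  2^4*3^1  *5^1*7^1*127^1*137^1 = -29230320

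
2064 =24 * 86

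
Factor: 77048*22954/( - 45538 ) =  - 2^3 * 23^1*499^1 * 9631^1*22769^( - 1)=-  884279896/22769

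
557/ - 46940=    - 557/46940=- 0.01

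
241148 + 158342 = 399490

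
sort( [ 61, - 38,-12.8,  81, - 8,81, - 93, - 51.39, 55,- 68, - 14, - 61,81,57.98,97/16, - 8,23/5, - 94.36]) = [ - 94.36, - 93, - 68, - 61, - 51.39, - 38, - 14,-12.8,- 8, - 8, 23/5, 97/16, 55,57.98,61,  81,81 , 81 ] 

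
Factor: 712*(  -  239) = -170168 = - 2^3*89^1*239^1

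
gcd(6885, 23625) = 135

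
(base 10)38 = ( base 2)100110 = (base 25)1D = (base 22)1g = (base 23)1F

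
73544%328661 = 73544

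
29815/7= 4259 + 2/7 =4259.29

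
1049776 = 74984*14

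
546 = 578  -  32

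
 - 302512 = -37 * 8176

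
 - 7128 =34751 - 41879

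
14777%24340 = 14777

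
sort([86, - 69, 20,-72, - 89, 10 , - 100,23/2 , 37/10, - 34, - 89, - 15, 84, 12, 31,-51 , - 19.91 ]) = [ - 100, - 89,- 89,-72,  -  69, - 51, -34, - 19.91, - 15,  37/10, 10, 23/2,  12, 20,  31, 84 , 86 ] 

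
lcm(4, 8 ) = 8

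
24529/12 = 24529/12 = 2044.08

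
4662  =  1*4662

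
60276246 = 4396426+55879820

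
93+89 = 182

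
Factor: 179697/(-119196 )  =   - 199/132 = -  2^( - 2) * 3^( - 1) * 11^( - 1)*199^1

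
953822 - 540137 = 413685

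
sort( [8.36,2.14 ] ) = [2.14,8.36]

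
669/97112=669/97112  =  0.01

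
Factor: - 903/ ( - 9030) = 2^(-1 ) * 5^ ( - 1) = 1/10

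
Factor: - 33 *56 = -2^3*3^1*7^1*11^1=- 1848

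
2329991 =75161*31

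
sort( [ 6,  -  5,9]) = [ - 5,  6, 9]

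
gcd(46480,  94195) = 5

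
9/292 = 9/292 = 0.03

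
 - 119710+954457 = 834747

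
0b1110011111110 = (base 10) 7422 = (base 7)30432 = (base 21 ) gh9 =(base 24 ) CL6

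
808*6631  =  5357848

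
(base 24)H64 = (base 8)23324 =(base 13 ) 46A8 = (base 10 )9940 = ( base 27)DH4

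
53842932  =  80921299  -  27078367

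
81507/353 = 230 + 317/353= 230.90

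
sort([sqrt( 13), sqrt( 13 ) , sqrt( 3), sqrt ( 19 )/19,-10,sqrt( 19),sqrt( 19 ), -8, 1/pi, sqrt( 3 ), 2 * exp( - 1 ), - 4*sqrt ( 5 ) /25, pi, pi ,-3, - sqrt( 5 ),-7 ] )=[ - 10,-8, - 7,  -  3,-sqrt ( 5) , - 4*sqrt( 5)/25, sqrt( 19 )/19,1/pi,2*exp( - 1 ),sqrt(  3), sqrt( 3),pi , pi,sqrt( 13 ),  sqrt(13),  sqrt( 19 ), sqrt ( 19 ) ]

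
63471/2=63471/2 = 31735.50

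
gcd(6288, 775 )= 1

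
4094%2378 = 1716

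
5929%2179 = 1571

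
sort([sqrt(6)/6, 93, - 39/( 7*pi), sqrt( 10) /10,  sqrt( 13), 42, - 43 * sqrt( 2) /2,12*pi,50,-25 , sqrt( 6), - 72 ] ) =[ - 72, - 43*sqrt( 2)/2, - 25, - 39/( 7*pi),sqrt(10) /10,sqrt(6 ) /6, sqrt(6),sqrt( 13 ),12*pi, 42,50 , 93 ]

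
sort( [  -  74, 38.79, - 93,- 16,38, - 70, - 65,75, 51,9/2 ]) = [ - 93, - 74,  -  70, - 65, - 16 , 9/2,38, 38.79,51, 75] 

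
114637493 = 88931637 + 25705856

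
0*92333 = 0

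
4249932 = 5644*753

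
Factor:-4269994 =-2^1*127^1*16811^1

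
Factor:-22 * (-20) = 440  =  2^3*5^1*11^1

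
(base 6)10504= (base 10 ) 1480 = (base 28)1oo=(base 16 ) 5c8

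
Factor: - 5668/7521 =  - 2^2*3^( - 1)*13^1 * 23^( - 1 )=-52/69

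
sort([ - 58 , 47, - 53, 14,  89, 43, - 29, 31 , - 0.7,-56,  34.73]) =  [  -  58, - 56 ,- 53, - 29,-0.7,14, 31 , 34.73 , 43, 47 , 89] 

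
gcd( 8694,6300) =126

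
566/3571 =566/3571 = 0.16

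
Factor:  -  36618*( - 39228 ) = 2^3*3^2*  7^1 *17^1 * 359^1*467^1 = 1436450904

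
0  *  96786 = 0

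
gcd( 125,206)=1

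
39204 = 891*44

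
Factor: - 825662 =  - 2^1*412831^1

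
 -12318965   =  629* ( - 19585)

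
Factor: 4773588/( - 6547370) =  - 2386794/3273685 = - 2^1*3^1*5^(-1 )*73^(-1)* 8969^( - 1)*397799^1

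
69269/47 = 69269/47= 1473.81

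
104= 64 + 40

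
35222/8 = 17611/4 = 4402.75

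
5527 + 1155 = 6682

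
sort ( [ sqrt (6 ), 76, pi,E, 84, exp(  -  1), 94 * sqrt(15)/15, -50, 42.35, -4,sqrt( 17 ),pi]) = [ - 50, - 4, exp( - 1 ), sqrt(6),E, pi,pi, sqrt(17),  94 * sqrt(15) /15,42.35, 76, 84]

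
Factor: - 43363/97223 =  - 7^( - 1) * 17^( - 1)*19^(- 1) *43^ ( - 1)*103^1*421^1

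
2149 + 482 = 2631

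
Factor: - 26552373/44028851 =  - 3^1*23^1 * 619^( - 1)*71129^( - 1 )*384817^1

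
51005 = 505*101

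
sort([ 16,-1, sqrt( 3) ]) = [ - 1,sqrt(3),16]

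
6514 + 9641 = 16155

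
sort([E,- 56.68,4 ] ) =[ -56.68,E , 4]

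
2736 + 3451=6187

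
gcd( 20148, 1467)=3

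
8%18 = 8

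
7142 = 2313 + 4829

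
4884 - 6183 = -1299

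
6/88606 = 3/44303 = 0.00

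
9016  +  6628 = 15644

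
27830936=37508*742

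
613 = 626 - 13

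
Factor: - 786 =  - 2^1 * 3^1*131^1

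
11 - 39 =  - 28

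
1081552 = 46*23512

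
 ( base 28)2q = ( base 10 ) 82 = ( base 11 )75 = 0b1010010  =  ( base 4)1102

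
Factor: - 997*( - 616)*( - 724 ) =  - 444646048 = - 2^5*7^1*11^1*181^1 * 997^1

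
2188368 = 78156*28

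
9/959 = 9/959 = 0.01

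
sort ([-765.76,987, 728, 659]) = [-765.76, 659,728, 987]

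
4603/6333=4603/6333 = 0.73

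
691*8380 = 5790580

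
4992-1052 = 3940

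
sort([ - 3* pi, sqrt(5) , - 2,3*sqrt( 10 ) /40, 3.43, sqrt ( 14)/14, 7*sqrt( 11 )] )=[- 3*pi, - 2, 3*sqrt( 10)/40, sqrt(14)/14, sqrt( 5), 3.43 , 7* sqrt(11)]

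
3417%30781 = 3417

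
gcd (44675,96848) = 1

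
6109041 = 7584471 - 1475430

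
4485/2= 4485/2 = 2242.50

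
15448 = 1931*8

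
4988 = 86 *58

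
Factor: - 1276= - 2^2 * 11^1*29^1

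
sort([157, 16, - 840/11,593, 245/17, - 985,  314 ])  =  [ - 985, - 840/11,  245/17, 16, 157, 314 , 593]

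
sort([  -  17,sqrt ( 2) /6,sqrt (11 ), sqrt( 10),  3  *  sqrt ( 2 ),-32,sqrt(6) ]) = [ - 32, - 17, sqrt (2) /6,sqrt(6),sqrt(10),  sqrt( 11),3 * sqrt(2)]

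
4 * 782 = 3128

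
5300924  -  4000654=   1300270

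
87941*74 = 6507634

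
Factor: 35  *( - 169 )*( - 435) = 2573025 = 3^1 * 5^2*7^1*13^2*29^1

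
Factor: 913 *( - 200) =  - 2^3*5^2*11^1*83^1 = - 182600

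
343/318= 1 + 25/318 = 1.08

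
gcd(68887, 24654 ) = 7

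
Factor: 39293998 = 2^1*19646999^1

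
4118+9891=14009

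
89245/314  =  89245/314= 284.22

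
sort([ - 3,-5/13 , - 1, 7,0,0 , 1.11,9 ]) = [ - 3, - 1,-5/13,0,0,1.11,7,9 ] 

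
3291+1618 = 4909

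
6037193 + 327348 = 6364541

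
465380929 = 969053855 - 503672926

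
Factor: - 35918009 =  - 37^1* 41^1*23677^1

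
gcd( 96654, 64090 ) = 2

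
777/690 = 259/230 = 1.13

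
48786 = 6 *8131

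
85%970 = 85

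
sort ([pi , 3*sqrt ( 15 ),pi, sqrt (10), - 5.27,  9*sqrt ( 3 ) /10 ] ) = [-5.27,9*sqrt(3)/10,  pi,pi,sqrt ( 10 ),3*sqrt( 15) ] 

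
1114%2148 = 1114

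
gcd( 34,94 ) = 2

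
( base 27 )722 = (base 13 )246b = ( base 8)12047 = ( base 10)5159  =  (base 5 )131114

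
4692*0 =0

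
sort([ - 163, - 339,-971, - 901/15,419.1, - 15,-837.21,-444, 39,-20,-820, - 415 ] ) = [ - 971,- 837.21, - 820, - 444,-415 , - 339,-163, - 901/15,-20,  -  15, 39,419.1]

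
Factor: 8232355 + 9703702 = 17936057  =  19^1 * 944003^1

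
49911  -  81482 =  - 31571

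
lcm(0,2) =0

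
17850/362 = 8925/181 = 49.31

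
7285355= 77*94615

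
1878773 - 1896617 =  - 17844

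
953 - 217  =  736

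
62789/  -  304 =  - 62789/304 = -  206.54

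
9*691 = 6219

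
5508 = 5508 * 1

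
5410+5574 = 10984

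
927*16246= 15060042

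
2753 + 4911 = 7664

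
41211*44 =1813284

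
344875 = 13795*25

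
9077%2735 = 872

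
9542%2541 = 1919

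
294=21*14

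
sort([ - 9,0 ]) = [ - 9,0 ] 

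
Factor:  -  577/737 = - 11^(-1 ) * 67^ ( - 1)*577^1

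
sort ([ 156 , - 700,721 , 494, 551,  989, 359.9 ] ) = [  -  700,156, 359.9, 494, 551, 721,989 ]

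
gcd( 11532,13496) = 4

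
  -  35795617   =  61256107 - 97051724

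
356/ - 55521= - 1 + 55165/55521 = -  0.01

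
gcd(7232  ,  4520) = 904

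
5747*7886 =45320842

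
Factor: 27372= 2^2*3^1*2281^1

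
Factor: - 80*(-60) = 4800 = 2^6*3^1*5^2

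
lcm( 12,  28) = 84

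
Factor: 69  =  3^1*23^1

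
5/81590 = 1/16318=0.00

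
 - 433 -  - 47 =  - 386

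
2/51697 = 2/51697 =0.00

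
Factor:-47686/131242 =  - 113/311 = - 113^1 *311^(  -  1) 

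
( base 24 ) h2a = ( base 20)14CA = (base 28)CFM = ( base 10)9850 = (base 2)10011001111010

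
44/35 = 1+9/35= 1.26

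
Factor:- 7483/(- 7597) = 7^1  *  71^( - 1)*107^( - 1)*1069^1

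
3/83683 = 3/83683 = 0.00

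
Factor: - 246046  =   - 2^1 * 43^1*2861^1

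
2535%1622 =913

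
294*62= 18228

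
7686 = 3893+3793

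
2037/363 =679/121 = 5.61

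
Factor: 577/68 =2^ ( - 2)*17^( - 1)*577^1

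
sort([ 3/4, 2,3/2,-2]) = [ - 2,3/4 , 3/2,2] 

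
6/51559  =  6/51559 = 0.00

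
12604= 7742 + 4862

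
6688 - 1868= 4820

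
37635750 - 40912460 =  - 3276710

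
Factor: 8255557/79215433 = 11^( - 2)*17^1*19^1*61^1*79^ ( - 1 )*419^1*8287^( - 1)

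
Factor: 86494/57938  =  733/491 = 491^( - 1)*733^1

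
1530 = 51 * 30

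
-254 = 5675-5929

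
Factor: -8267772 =-2^2*3^1*233^1 * 2957^1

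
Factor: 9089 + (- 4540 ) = 4549  =  4549^1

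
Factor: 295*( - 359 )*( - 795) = 3^1*5^2*53^1* 59^1*359^1 =84194475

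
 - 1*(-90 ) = 90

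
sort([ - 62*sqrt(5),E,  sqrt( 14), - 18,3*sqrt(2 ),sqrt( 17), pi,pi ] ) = [ - 62*sqrt(5), - 18,E, pi, pi,sqrt (14) , sqrt( 17),3 * sqrt(2)]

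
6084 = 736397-730313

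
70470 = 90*783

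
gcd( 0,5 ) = 5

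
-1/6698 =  - 1 +6697/6698  =  -0.00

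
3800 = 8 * 475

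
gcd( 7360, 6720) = 320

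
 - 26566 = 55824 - 82390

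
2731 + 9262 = 11993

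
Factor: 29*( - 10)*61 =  -2^1*5^1*29^1*61^1  =  - 17690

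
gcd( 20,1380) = 20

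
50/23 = 50/23 = 2.17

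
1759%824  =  111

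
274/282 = 137/141 =0.97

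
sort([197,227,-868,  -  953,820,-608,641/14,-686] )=[ - 953, - 868, - 686,- 608, 641/14, 197  ,  227,  820]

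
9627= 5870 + 3757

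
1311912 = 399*3288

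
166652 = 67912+98740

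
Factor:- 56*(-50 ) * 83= 2^4* 5^2*7^1*83^1 = 232400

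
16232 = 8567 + 7665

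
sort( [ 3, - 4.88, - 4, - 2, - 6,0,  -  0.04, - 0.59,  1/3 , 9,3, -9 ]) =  [ - 9, - 6, - 4.88,  -  4, - 2, - 0.59, - 0.04, 0,1/3,  3, 3, 9] 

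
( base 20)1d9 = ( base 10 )669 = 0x29d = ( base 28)NP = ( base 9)823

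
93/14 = 93/14 = 6.64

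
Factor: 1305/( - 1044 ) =  -  5/4 = -2^( - 2 ) * 5^1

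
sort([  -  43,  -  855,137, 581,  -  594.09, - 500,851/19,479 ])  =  [ - 855,-594.09, - 500,  -  43,851/19,137, 479, 581]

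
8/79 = 8/79 =0.10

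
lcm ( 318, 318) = 318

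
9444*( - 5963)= -56314572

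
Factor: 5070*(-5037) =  - 25537590 = -2^1*3^2*5^1*13^2*23^1*73^1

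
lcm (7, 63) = 63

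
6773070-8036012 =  - 1262942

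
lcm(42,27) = 378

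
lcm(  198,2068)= 18612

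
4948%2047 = 854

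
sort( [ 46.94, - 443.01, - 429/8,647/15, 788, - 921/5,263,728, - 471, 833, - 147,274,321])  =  [ - 471, - 443.01, - 921/5, - 147, - 429/8,647/15,46.94, 263, 274, 321,  728, 788,833]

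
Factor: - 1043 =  - 7^1*149^1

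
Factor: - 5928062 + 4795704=  -  1132358 = - 2^1*566179^1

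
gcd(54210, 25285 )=65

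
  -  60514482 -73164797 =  - 133679279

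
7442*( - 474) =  - 3527508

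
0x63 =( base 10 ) 99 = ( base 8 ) 143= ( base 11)90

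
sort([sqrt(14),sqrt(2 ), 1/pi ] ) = [ 1/pi,sqrt(2),sqrt( 14 )]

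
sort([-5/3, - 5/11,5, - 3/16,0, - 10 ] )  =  [  -  10 , - 5/3, - 5/11, - 3/16,0 , 5]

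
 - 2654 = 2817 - 5471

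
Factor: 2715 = 3^1*5^1*181^1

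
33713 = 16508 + 17205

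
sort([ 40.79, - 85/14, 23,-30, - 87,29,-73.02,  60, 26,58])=[ - 87, - 73.02, - 30, - 85/14 , 23, 26 , 29,40.79,  58, 60]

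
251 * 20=5020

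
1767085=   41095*43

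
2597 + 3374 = 5971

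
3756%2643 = 1113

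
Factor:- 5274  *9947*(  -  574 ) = 2^2*3^2*7^4*29^1*41^1*293^1 = 30112314372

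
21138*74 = 1564212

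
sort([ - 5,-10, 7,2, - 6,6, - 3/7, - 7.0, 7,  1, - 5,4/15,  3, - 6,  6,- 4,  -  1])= [ - 10, - 7.0, - 6,-6,-5, - 5, - 4, - 1, - 3/7,4/15, 1,2 , 3, 6,6, 7,  7]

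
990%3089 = 990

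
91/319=91/319 = 0.29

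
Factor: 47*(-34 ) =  - 1598= -2^1*17^1*47^1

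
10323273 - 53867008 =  - 43543735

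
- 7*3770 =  - 26390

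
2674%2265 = 409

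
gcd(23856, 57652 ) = 1988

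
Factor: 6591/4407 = 169/113=13^2 *113^( - 1 )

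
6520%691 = 301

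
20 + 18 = 38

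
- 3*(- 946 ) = 2838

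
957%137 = 135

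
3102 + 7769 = 10871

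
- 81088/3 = -81088/3 =- 27029.33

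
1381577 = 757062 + 624515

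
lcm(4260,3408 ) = 17040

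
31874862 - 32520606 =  - 645744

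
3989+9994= 13983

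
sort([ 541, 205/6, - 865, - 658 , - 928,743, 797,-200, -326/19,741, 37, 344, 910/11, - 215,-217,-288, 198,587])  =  [-928,  -  865, - 658, - 288, - 217, - 215, - 200,-326/19, 205/6,37,910/11,198,344, 541, 587, 741,  743,797]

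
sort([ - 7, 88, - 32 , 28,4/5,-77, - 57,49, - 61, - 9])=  [ - 77, - 61, - 57,-32 , - 9, - 7, 4/5,28,49, 88 ]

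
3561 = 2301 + 1260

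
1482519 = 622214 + 860305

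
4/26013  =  4/26013 = 0.00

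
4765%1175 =65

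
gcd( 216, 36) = 36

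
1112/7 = 1112/7 = 158.86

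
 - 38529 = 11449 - 49978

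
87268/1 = 87268 = 87268.00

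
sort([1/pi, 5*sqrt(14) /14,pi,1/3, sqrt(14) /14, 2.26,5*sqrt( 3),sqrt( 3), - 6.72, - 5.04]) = [ -6.72 , - 5.04,  sqrt( 14 ) /14, 1/pi,1/3, 5*sqrt( 14 )/14,sqrt ( 3), 2.26 , pi,5*sqrt( 3)]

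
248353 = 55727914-55479561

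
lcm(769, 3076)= 3076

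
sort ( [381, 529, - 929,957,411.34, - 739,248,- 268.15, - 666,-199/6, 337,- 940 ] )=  [ - 940, - 929,- 739,- 666 , - 268.15, - 199/6,248,  337  ,  381, 411.34  ,  529, 957]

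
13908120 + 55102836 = 69010956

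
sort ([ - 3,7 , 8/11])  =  [ - 3,8/11,7]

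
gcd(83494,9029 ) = 1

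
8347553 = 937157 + 7410396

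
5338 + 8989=14327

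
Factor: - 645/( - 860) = 2^( - 2)*3^1 = 3/4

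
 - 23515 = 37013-60528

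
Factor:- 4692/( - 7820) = 3/5 = 3^1*5^( - 1 ) 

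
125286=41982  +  83304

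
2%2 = 0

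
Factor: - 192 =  - 2^6*3^1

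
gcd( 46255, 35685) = 5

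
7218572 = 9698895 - 2480323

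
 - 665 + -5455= - 6120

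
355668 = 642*554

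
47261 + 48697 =95958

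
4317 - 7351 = - 3034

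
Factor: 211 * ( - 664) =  - 140104 = - 2^3 * 83^1*211^1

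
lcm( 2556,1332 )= 94572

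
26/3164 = 13/1582 = 0.01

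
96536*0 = 0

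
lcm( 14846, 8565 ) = 222690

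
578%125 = 78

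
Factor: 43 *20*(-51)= -2^2*3^1*5^1*17^1*43^1 = - 43860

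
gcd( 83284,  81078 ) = 2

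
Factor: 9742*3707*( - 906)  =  - 2^2*3^1*11^1*151^1*337^1*4871^1 = -  32718916164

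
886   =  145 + 741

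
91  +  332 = 423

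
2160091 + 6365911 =8526002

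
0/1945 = 0 = 0.00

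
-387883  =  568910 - 956793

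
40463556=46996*861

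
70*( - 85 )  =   - 5950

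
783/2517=261/839= 0.31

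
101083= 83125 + 17958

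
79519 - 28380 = 51139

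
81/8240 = 81/8240 = 0.01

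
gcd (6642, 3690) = 738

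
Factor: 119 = 7^1*17^1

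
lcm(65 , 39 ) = 195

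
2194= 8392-6198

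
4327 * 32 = 138464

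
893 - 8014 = -7121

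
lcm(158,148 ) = 11692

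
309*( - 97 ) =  - 29973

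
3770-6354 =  - 2584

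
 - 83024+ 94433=11409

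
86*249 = 21414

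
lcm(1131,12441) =12441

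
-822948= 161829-984777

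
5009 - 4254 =755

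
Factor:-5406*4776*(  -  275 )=2^4 *3^2*5^2*11^1 *17^1 *53^1 * 199^1 = 7100240400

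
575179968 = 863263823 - 288083855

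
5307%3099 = 2208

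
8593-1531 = 7062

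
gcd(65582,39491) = 1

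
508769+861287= 1370056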